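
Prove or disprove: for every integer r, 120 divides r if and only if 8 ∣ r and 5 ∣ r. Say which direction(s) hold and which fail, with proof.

The forward direction holds; the converse fails.

(←) This fails: take r = 40. Both 8 ∣ 40 and 5 ∣ 40, yet 40 is not a multiple of 120 (since 40 = 0·120 + 40), so 120 ∤ 40.

(→) If 120 ∣ r, write r = 120q. Since 120 = 15·8, r = 8·(15q), so 8 ∣ r; and since 120 = 24·5, r = 5·(24q), so 5 ∣ r.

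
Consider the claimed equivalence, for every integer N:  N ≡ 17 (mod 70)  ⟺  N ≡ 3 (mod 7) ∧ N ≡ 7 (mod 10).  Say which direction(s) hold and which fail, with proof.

(⇐) If N ≡ 3 (mod 7) and N ≡ 7 (mod 10), then by the Chinese remainder theorem N ≡ 17 (mod 70). This is exactly N ≡ 17 (mod 70).

(⇒) Suppose N ≡ 17 (mod 70); write N = 70j + 17. Since 7 ∣ 70, reducing mod 7 gives N ≡ 17 ≡ 3 (mod 7); since 10 ∣ 70, reducing mod 10 gives N ≡ 17 ≡ 7 (mod 10).

Both implications hold.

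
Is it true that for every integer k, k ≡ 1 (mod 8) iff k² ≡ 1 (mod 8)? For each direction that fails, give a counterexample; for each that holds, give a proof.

(⟹) Suppose k ≡ 1 (mod 8). Write k = 8j + 1. Then (8j + 1)² = 64j² + 16j + 1 = 8(8j² + 2j) + 1, so k² ≡ 1 (mod 8).

(⟸) This fails: take k = 3. Then 3² = 9 ≡ 1 (mod 8), yet 3 ≡ 3 (mod 8), not 1.

Not equivalent: only (⇒) holds.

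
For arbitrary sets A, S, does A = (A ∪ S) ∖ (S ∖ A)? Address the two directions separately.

Forward inclusion. Let x ∈ A. Then either x ∈ A and x ∉ S; or x ∈ A ∩ S. In each case x ∈ (A ∪ S) ∖ (S ∖ A), so A ⊆ (A ∪ S) ∖ (S ∖ A).

Reverse inclusion. Let x ∈ (A ∪ S) ∖ (S ∖ A). Then either x ∈ A and x ∉ S; or x ∈ A ∩ S. In each case x ∈ A, so (A ∪ S) ∖ (S ∖ A) ⊆ A.

Both inclusions hold; the sets are equal.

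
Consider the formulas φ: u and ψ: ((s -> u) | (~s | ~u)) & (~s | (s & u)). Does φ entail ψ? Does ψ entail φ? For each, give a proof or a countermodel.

Not equivalent: only (⇒) holds.

(⟸) This fails. Under u = F, s = F, the left side is false but the right side is true.

(⟹) Assume the antecedent. If u is true, the consequent reduces to true regardless of the other variables. If u is false, the antecedent cannot hold. Either way the consequent holds.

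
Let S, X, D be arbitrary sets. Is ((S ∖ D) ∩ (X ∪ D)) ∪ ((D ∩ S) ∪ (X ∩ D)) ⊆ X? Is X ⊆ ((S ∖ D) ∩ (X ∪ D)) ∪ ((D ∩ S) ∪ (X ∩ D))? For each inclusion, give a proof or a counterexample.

Forward inclusion. This inclusion fails. Take S = {1}, X = ∅, D = {1}; then 1 ∈ ((S ∖ D) ∩ (X ∪ D)) ∪ ((D ∩ S) ∪ (X ∩ D)) but 1 ∉ X.

Reverse inclusion. This inclusion fails. Take S = ∅, X = {1}, D = ∅; then 1 ∈ X but 1 ∉ ((S ∖ D) ∩ (X ∪ D)) ∪ ((D ∩ S) ∪ (X ∩ D)).

(⊆) fails and (⊇) fails.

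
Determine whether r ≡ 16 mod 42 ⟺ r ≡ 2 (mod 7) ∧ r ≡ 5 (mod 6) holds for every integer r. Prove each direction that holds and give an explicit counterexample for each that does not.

Both directions fail.

(⇒) This fails: r = 16 gives 16 ≡ 16 (mod 42) but 16 ≡ 4 (mod 6), so the conjunction on the right does not hold.

(⇐) This fails: r = 23 satisfies both congruences on the right (23 ≡ 2 mod 7 and 23 ≡ 5 mod 6) yet 23 ≡ 23 (mod 42), not 16.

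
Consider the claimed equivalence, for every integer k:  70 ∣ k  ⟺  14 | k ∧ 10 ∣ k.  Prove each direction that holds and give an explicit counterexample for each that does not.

Both implications hold.

Forward direction. If 70 ∣ k, write k = 70q. Since 70 = 5·14, k = 14·(5q), so 14 ∣ k; and since 70 = 7·10, k = 10·(7q), so 10 ∣ k.

Converse. Suppose 14 ∣ k and 10 ∣ k. Any common multiple of 14 and 10 is a multiple of their lcm; here lcm(14, 10) = 14·10/gcd(14, 10) = 140/2 = 70, so 70 ∣ k.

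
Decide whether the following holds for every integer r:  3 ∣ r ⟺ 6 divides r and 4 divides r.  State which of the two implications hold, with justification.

(⇒) This fails: take r = 3. Certainly 3 ∣ 3, but 6 ∤ 3.

(⇐) Suppose 6 ∣ r and 4 ∣ r. Any common multiple of 6 and 4 is a multiple of their lcm; here lcm(6, 4) = 6·4/gcd(6, 4) = 24/2 = 12, so 12 ∣ r. Since 3 ∣ 12, it follows that 3 ∣ r.

Not equivalent: only (⇐) holds.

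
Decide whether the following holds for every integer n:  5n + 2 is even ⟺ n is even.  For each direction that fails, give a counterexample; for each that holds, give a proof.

[⇐] Suppose n is even; write n = 2j. Then 5n + 2 = 5·(2j) + 2 = 2·5j + 2, which is even.

[⇒] Suppose 5n + 2 is even. Since 5 is odd, 5n and n have the same parity, so 5n + 2 ≡ n + 2 (mod 2). As 2 is even, 5n + 2 is even exactly when n is even. Thus n is even.

Both implications hold.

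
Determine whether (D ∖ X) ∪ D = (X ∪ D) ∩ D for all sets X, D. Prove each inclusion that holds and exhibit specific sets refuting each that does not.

(⟹) Let x ∈ (D ∖ X) ∪ D. Then either x ∈ D and x ∉ X; or x ∈ X ∩ D. In each case x ∈ (X ∪ D) ∩ D, so (D ∖ X) ∪ D ⊆ (X ∪ D) ∩ D.

(⟸) Let x ∈ (X ∪ D) ∩ D. Then either x ∈ D and x ∉ X; or x ∈ X ∩ D. In each case x ∈ (D ∖ X) ∪ D, so (X ∪ D) ∩ D ⊆ (D ∖ X) ∪ D.

Both inclusions hold; the sets are equal.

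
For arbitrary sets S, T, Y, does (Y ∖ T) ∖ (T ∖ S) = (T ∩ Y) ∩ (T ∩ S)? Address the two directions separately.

Neither inclusion holds.

(⟹) This inclusion fails. Take S = ∅, T = ∅, Y = {1}; then 1 ∈ (Y ∖ T) ∖ (T ∖ S) but 1 ∉ (T ∩ Y) ∩ (T ∩ S).

(⟸) This inclusion fails. Take S = {1}, T = {1}, Y = {1}; then 1 ∈ (T ∩ Y) ∩ (T ∩ S) but 1 ∉ (Y ∖ T) ∖ (T ∖ S).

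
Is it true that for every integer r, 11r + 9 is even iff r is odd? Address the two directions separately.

Both directions hold; the statement is true.

(→) Suppose 11r + 9 is even. Since 11 is odd, 11r and r have the same parity, so 11r + 9 ≡ r + 9 (mod 2). As 9 is odd, 11r + 9 is even exactly when r is odd. Thus r is odd.

(←) Conversely, suppose r is odd; write r = 2j + 1. Then 11r + 9 = 11·(2j + 1) + 9 = 2·11j + 20, which is even.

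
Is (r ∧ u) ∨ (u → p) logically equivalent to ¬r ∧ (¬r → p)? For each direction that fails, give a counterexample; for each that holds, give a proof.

The forward direction fails; the converse holds.

(⇒) This fails. Under p = F, u = F, r = F, the left side is true but the right side is false.

(⇐) Assume the antecedent. If p is true, (r ∧ u) ∨ (u → p) reduces to true regardless of the other variables. If p is false, the antecedent cannot hold. Either way (r ∧ u) ∨ (u → p) holds.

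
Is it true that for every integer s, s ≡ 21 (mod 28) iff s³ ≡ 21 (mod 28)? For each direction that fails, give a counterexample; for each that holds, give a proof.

Equivalent; both directions hold.

Converse. Suppose s³ ≡ 21 (mod 28). The only residue r in {0, …, 27} with r³ ≡ 21 (mod 28) is r = 21, so s ≡ 21 (mod 28).

Forward direction. Suppose s ≡ 21 (mod 28). Write s = 28j + 21. Then (28j + 21)³ = 21952j³ + 49392j² + 37044j + 9261 = 28(784j³ + 1764j² + 1323j + 330) + 21, so s³ ≡ 21 (mod 28).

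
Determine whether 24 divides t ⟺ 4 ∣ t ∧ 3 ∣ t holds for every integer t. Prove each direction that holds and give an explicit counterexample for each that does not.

The forward direction holds; the converse fails.

(⟸) This fails: take t = 12. Both 4 ∣ 12 and 3 ∣ 12, yet 12 is not a multiple of 24 (since 12 = 0·24 + 12), so 24 ∤ 12.

(⟹) If 24 ∣ t, write t = 24q. Since 24 = 6·4, t = 4·(6q), so 4 ∣ t; and since 24 = 8·3, t = 3·(8q), so 3 ∣ t.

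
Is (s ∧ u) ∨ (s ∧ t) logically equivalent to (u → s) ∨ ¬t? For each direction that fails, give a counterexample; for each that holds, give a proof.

(←) This fails. Under u = F, t = F, s = F, the left side is false but the right side is true.

(→) Assume the antecedent. If u is true, the antecedent forces (u = T, t = F, s = T) or (u = T, t = T, s = T), and (u → s) ∨ ¬t holds there. If u is false, (u → s) ∨ ¬t reduces to true regardless of the other variables. Either way (u → s) ∨ ¬t holds.

Only the forward implication holds.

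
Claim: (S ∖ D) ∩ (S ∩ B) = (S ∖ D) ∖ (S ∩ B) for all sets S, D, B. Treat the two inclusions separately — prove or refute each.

(⊆) This inclusion fails. Take S = {1}, D = ∅, B = {1}; then 1 ∈ (S ∖ D) ∩ (S ∩ B) but 1 ∉ (S ∖ D) ∖ (S ∩ B).

(⊇) This inclusion fails. Take S = {1}, D = ∅, B = ∅; then 1 ∈ (S ∖ D) ∖ (S ∩ B) but 1 ∉ (S ∖ D) ∩ (S ∩ B).

(⊆) fails and (⊇) fails.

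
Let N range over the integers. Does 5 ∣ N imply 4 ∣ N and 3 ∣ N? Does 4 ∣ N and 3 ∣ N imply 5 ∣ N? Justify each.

Neither implication holds.

(→) This fails: take N = 5. Certainly 5 ∣ 5, but 4 ∤ 5.

(←) This fails: take N = 12. Both 4 ∣ 12 and 3 ∣ 12, yet 12 is not a multiple of 5 (since 12 = 2·5 + 2), so 5 ∤ 12.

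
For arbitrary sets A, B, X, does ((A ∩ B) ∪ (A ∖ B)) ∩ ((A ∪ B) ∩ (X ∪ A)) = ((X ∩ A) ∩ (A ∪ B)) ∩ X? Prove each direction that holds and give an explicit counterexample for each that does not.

(⊆) This inclusion fails. Take A = {1}, B = ∅, X = ∅; then 1 ∈ ((A ∩ B) ∪ (A ∖ B)) ∩ ((A ∪ B) ∩ (X ∪ A)) but 1 ∉ ((X ∩ A) ∩ (A ∪ B)) ∩ X.

(⊇) Let x ∈ ((X ∩ A) ∩ (A ∪ B)) ∩ X. Then either x ∈ A ∩ X and x ∉ B; or x ∈ A ∩ B ∩ X. In each case x ∈ ((A ∩ B) ∪ (A ∖ B)) ∩ ((A ∪ B) ∩ (X ∪ A)), so ((X ∩ A) ∩ (A ∪ B)) ∩ X ⊆ ((A ∩ B) ∪ (A ∖ B)) ∩ ((A ∪ B) ∩ (X ∪ A)).

(⊆) fails; (⊇) holds.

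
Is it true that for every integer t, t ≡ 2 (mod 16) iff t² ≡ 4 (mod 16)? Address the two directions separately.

[⇒] Suppose t ≡ 2 (mod 16). Write t = 16j + 2. Then (16j + 2)² = 256j² + 64j + 4 = 16(16j² + 4j) + 4, so t² ≡ 4 (mod 16).

[⇐] This fails: take t = 6. Then 6² = 36 ≡ 4 (mod 16), yet 6 ≡ 6 (mod 16), not 2.

Not equivalent: only (⇒) holds.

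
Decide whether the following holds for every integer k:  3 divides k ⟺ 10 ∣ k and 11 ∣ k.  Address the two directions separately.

(⟹) This fails: take k = 3. Certainly 3 ∣ 3, but 10 ∤ 3.

(⟸) This fails: take k = 110. Both 10 ∣ 110 and 11 ∣ 110, yet 110 is not a multiple of 3 (since 110 = 36·3 + 2), so 3 ∤ 110.

Neither direction holds.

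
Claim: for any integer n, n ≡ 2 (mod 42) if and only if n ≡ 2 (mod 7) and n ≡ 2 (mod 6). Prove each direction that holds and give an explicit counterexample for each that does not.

Both directions hold.

(⇒) Suppose n ≡ 2 (mod 42); write n = 42j + 2. Since 7 ∣ 42, reducing mod 7 gives n ≡ 2 (mod 7); since 6 ∣ 42, reducing mod 6 gives n ≡ 2 (mod 6).

(⇐) Conversely, if n ≡ 2 (mod 7) and n ≡ 2 (mod 6), then by the Chinese remainder theorem n ≡ 2 (mod 42). This is exactly n ≡ 2 (mod 42).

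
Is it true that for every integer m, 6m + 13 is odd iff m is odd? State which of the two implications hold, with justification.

(⇒) fails; (⇐) holds.

(⇒) This fails: take m = 0. Then 6m + 13 = 13, which is odd, yet m = 0 is even, not odd.

(⇐) Suppose m is odd. Since 6 is even, 6m is even for every m, so 6m + 13 has the same parity as 13, which is odd. Hence 6m + 13 is odd.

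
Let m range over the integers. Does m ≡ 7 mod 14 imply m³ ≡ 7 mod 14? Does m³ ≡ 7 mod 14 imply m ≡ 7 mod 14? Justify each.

Converse. Suppose m³ ≡ 7 (mod 14). The only residue r in {0, …, 13} with r³ ≡ 7 (mod 14) is r = 7, so m ≡ 7 (mod 14).

Forward direction. Suppose m ≡ 7 mod 14. Write m = 14j + 7. Then (14j + 7)³ = 2744j³ + 4116j² + 2058j + 343 = 14(196j³ + 294j² + 147j + 24) + 7, so m³ ≡ 7 (mod 14).

Both implications hold.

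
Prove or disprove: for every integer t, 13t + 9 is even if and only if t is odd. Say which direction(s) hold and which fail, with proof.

(→) Suppose 13t + 9 is even. Since 13 is odd, 13t and t have the same parity, so 13t + 9 ≡ t + 9 (mod 2). As 9 is odd, 13t + 9 is even exactly when t is odd. Thus t is odd.

(←) Conversely, suppose t is odd; write t = 2j + 1. Then 13t + 9 = 13·(2j + 1) + 9 = 2·13j + 22, which is even.

Both directions hold.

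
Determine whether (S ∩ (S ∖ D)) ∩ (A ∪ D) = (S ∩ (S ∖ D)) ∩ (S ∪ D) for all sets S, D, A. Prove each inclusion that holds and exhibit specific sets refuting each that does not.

(⊆) holds; (⊇) fails.

Forward inclusion. Let x ∈ (S ∩ (S ∖ D)) ∩ (A ∪ D). Then x ∈ S ∩ A and x ∉ D, from which x ∈ (S ∩ (S ∖ D)) ∩ (S ∪ D).

Reverse inclusion. This inclusion fails. Take S = {1}, D = ∅, A = ∅; then 1 ∈ (S ∩ (S ∖ D)) ∩ (S ∪ D) but 1 ∉ (S ∩ (S ∖ D)) ∩ (A ∪ D).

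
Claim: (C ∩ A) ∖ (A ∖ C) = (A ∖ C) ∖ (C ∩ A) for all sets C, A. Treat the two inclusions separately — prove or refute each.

Neither inclusion holds.

Forward inclusion. This inclusion fails. Take C = {1}, A = {1}; then 1 ∈ (C ∩ A) ∖ (A ∖ C) but 1 ∉ (A ∖ C) ∖ (C ∩ A).

Reverse inclusion. This inclusion fails. Take C = ∅, A = {1}; then 1 ∈ (A ∖ C) ∖ (C ∩ A) but 1 ∉ (C ∩ A) ∖ (A ∖ C).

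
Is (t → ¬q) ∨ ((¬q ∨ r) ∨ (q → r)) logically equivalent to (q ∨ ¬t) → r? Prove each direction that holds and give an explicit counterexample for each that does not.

Only the reverse direction holds.

Forward direction. This fails. Under r = F, q = F, t = F, the left side is true but the right side is false.

Converse. Assume the antecedent. If r is true, the consequent reduces to true regardless of the other variables. If r is false, the antecedent forces (r = F, q = F, t = T), and the consequent holds there. Either way the consequent holds.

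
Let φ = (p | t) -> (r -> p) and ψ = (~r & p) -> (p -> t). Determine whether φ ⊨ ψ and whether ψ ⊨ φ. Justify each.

(⇒) This fails. Under p = T, t = F, r = F, the left side is true but the right side is false.

(⇐) This fails. Under p = F, t = T, r = T, the left side is false but the right side is true.

Neither implication holds.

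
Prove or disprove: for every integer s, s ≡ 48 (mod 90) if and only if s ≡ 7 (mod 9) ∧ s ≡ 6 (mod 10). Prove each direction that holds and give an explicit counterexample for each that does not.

(⟹) This fails: s = 48 gives 48 ≡ 48 (mod 90) but 48 ≡ 3 (mod 9), so the conjunction on the right does not hold.

(⟸) This fails: s = 16 satisfies both congruences on the right (16 ≡ 7 mod 9 and 16 ≡ 6 mod 10) yet 16 ≡ 16 (mod 90), not 48.

Both directions fail.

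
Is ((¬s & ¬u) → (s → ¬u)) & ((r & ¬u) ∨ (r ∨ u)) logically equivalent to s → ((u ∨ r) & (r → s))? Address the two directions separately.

Only the forward direction holds.

Forward direction. Assume the antecedent. If r is true, s → ((u ∨ r) & (r → s)) reduces to true regardless of the other variables. If r is false, the antecedent forces (s = F, r = F, u = T) or (s = T, r = F, u = T), and s → ((u ∨ r) & (r → s)) holds there. Either way s → ((u ∨ r) & (r → s)) holds.

Converse. This fails. Under s = F, r = F, u = F, the left side is false but the right side is true.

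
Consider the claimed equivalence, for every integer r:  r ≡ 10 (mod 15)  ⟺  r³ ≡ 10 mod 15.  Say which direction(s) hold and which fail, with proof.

Both directions hold; the statement is true.

(⟹) Suppose r ≡ 10 (mod 15). Write r = 15j + 10. Then (15j + 10)³ = 3375j³ + 6750j² + 4500j + 1000 = 15(225j³ + 450j² + 300j + 66) + 10, so r³ ≡ 10 (mod 15).

(⟸) Conversely, suppose r³ ≡ 10 (mod 15). The only residue r in {0, …, 14} with r³ ≡ 10 (mod 15) is r = 10, so r ≡ 10 (mod 15).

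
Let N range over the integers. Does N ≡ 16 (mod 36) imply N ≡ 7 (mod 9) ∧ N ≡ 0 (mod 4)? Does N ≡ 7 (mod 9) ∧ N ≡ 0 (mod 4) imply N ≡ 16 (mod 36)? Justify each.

Both directions hold; the statement is true.

Forward direction. Suppose N ≡ 16 (mod 36); write N = 36j + 16. Since 9 ∣ 36, reducing mod 9 gives N ≡ 16 ≡ 7 (mod 9); since 4 ∣ 36, reducing mod 4 gives N ≡ 16 ≡ 0 (mod 4).

Converse. If N ≡ 7 (mod 9) and N ≡ 0 (mod 4), then by the Chinese remainder theorem N ≡ 16 (mod 36). This is exactly N ≡ 16 (mod 36).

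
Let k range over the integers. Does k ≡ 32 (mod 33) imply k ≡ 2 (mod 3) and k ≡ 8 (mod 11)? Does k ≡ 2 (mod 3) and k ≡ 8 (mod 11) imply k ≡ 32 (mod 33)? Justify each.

(⟹) This fails: k = 32 gives 32 ≡ 32 (mod 33) but 32 ≡ 10 (mod 11), so the conjunction on the right does not hold.

(⟸) This fails: k = 8 satisfies both congruences on the right (8 ≡ 2 mod 3 and 8 ≡ 8 mod 11) yet 8 ≡ 8 (mod 33), not 32.

Both directions fail.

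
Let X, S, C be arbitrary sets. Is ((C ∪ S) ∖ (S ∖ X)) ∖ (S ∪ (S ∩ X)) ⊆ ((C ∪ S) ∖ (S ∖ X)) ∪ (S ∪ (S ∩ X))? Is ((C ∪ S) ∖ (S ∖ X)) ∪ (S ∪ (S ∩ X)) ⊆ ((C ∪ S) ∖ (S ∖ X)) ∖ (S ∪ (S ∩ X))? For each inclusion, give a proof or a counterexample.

Only the forward inclusion holds.

(⟹) Let x ∈ ((C ∪ S) ∖ (S ∖ X)) ∖ (S ∪ (S ∩ X)). Then either x ∈ C and x ∉ X, S; or x ∈ X ∩ C and x ∉ S. In each case x ∈ ((C ∪ S) ∖ (S ∖ X)) ∪ (S ∪ (S ∩ X)), so ((C ∪ S) ∖ (S ∖ X)) ∖ (S ∪ (S ∩ X)) ⊆ ((C ∪ S) ∖ (S ∖ X)) ∪ (S ∪ (S ∩ X)).

(⟸) This inclusion fails. Take X = ∅, S = {1}, C = ∅; then 1 ∈ ((C ∪ S) ∖ (S ∖ X)) ∪ (S ∪ (S ∩ X)) but 1 ∉ ((C ∪ S) ∖ (S ∖ X)) ∖ (S ∪ (S ∩ X)).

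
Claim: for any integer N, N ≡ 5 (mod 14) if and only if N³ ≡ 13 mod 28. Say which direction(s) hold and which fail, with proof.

Forward direction. This fails: take N = 19. Then 19 ≡ 5 (mod 14), but 19³ = 6859 ≡ 27 (mod 28), not 13.

Converse. This fails: take N = 13. Then 13³ = 2197 ≡ 13 (mod 28), yet 13 ≡ 13 (mod 14), not 5.

Both directions fail.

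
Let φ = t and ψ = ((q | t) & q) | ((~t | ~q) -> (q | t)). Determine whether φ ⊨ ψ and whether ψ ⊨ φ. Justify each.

Not equivalent: only (⇒) holds.

Forward direction. Assume the antecedent. If q is true, the consequent reduces to true regardless of the other variables. If q is false, the antecedent forces (q = F, t = T), and the consequent holds there. Either way the consequent holds.

Converse. This fails. Under q = T, t = F, the left side is false but the right side is true.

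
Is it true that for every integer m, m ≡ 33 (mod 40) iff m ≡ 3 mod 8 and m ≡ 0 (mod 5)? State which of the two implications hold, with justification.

Forward direction. This fails: m = 33 gives 33 ≡ 33 (mod 40) but 33 ≡ 1 (mod 8), so the conjunction on the right does not hold.

Converse. This fails: m = 35 satisfies both congruences on the right (35 ≡ 3 mod 8 and 35 ≡ 0 mod 5) yet 35 ≡ 35 (mod 40), not 33.

Neither implication holds.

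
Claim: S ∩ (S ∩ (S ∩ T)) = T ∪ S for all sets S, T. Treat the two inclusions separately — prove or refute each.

Only the forward inclusion holds.

(⊇) This inclusion fails. Take S = {1}, T = ∅; then 1 ∈ T ∪ S but 1 ∉ S ∩ (S ∩ (S ∩ T)).

(⊆) Let x ∈ S ∩ (S ∩ (S ∩ T)). Then x ∈ S ∩ T, from which x ∈ T ∪ S.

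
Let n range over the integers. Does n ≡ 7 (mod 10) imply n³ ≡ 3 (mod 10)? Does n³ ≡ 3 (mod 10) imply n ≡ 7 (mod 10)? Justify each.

Forward direction. Suppose n ≡ 7 (mod 10). Write n = 10j + 7. Then (10j + 7)³ = 1000j³ + 2100j² + 1470j + 343 = 10(100j³ + 210j² + 147j + 34) + 3, so n³ ≡ 3 (mod 10).

Converse. For the converse, argue contrapositively. If n ≢ 7 (mod 10), then n is congruent to one of 0, 1, 2, 3, 4, 5, 6, 8, 9 modulo 10, and these give n³ ≡ 0, 1, 8, 7, 4, 5, 6, 2, 9 respectively — never 3.

Both implications hold.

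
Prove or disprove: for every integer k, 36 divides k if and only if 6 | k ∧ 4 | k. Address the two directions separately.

Only the forward direction holds.

(⇒) If 36 ∣ k, write k = 36q. Since 36 = 6·6, k = 6·(6q), so 6 ∣ k; and since 36 = 9·4, k = 4·(9q), so 4 ∣ k.

(⇐) This fails: take k = 12. Both 6 ∣ 12 and 4 ∣ 12, yet 12 is not a multiple of 36 (since 12 = 0·36 + 12), so 36 ∤ 12.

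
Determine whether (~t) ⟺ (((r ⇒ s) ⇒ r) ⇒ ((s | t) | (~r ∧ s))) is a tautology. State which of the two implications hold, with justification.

Forward direction. This fails. Under t = F, r = T, s = F, the left side is true but the right side is false.

Converse. This fails. Under t = T, r = F, s = F, the left side is false but the right side is true.

Both directions fail.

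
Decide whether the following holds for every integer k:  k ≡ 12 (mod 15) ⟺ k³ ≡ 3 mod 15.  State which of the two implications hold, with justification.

Both implications hold.

Forward direction. Suppose k ≡ 12 (mod 15). Write k = 15j + 12. Then (15j + 12)³ = 3375j³ + 8100j² + 6480j + 1728 = 15(225j³ + 540j² + 432j + 115) + 3, so k³ ≡ 3 (mod 15).

Converse. Suppose k³ ≡ 3 (mod 15). The only residue r in {0, …, 14} with r³ ≡ 3 (mod 15) is r = 12, so k ≡ 12 (mod 15).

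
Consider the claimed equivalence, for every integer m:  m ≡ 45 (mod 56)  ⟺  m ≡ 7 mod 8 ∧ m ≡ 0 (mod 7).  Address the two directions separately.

[⇒] This fails: m = 45 gives 45 ≡ 45 (mod 56) but 45 ≡ 5 (mod 8), so the conjunction on the right does not hold.

[⇐] This fails: m = 7 satisfies both congruences on the right (7 ≡ 7 mod 8 and 7 ≡ 0 mod 7) yet 7 ≡ 7 (mod 56), not 45.

Both directions fail.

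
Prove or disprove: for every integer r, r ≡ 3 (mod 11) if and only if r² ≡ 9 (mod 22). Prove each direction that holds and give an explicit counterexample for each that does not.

Neither direction holds.

(⟹) This fails: take r = 14. Then 14 ≡ 3 (mod 11), but 14² = 196 ≡ 20 (mod 22), not 9.

(⟸) This fails: take r = 19. Then 19² = 361 ≡ 9 (mod 22), yet 19 ≡ 8 (mod 11), not 3.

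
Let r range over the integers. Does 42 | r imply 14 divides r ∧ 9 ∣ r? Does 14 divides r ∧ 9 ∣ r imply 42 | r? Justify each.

The forward direction fails; the converse holds.

[⇒] This fails: take r = 42. Certainly 42 ∣ 42, but 9 ∤ 42.

[⇐] Suppose 14 ∣ r and 9 ∣ r. Any common multiple of 14 and 9 is a multiple of their lcm; here gcd(14, 9) = 1, so lcm(14, 9) = 14·9 = 126, so 126 ∣ r. Since 42 ∣ 126, it follows that 42 ∣ r.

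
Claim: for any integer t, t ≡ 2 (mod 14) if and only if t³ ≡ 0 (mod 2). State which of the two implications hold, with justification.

The forward direction holds; the converse fails.

(⇒) Suppose t ≡ 2 (mod 14). Then t³ ≡ 2³ = 8 (mod 14), and since 2 ∣ 14, also t³ ≡ 0 (mod 2).

(⇐) This fails: take t = 0. Then 0³ = 0 ≡ 0 (mod 2), yet 0 ≡ 0 (mod 14), not 2.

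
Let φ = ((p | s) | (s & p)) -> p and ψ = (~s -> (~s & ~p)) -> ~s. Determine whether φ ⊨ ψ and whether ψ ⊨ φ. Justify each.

(←) Assume the antecedent. If p is true, ((p | s) | (s & p)) -> p reduces to true regardless of the other variables. If p is false, the antecedent forces (p = F, s = F), and ((p | s) | (s & p)) -> p holds there. Either way ((p | s) | (s & p)) -> p holds.

(→) This fails. Under p = T, s = T, the left side is true but the right side is false.

(⇒) fails; (⇐) holds.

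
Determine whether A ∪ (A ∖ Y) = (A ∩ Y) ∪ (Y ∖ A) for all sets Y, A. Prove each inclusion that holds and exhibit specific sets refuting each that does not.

Both inclusions fail.

Forward inclusion. This inclusion fails. Take Y = ∅, A = {1}; then 1 ∈ A ∪ (A ∖ Y) but 1 ∉ (A ∩ Y) ∪ (Y ∖ A).

Reverse inclusion. This inclusion fails. Take Y = {1}, A = ∅; then 1 ∈ (A ∩ Y) ∪ (Y ∖ A) but 1 ∉ A ∪ (A ∖ Y).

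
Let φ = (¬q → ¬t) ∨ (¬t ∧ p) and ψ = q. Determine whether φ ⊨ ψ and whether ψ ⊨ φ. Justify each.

(⇒) This fails. Under p = F, t = F, q = F, the left side is true but the right side is false.

(⇐) Assume the antecedent. If p is true, the antecedent forces (p = T, t = F, q = T) or (p = T, t = T, q = T), and (¬q → ¬t) ∨ (¬t ∧ p) holds there. If p is false, the antecedent forces (p = F, t = F, q = T) or (p = F, t = T, q = T), and (¬q → ¬t) ∨ (¬t ∧ p) holds there. Either way (¬q → ¬t) ∨ (¬t ∧ p) holds.

Only the reverse direction holds.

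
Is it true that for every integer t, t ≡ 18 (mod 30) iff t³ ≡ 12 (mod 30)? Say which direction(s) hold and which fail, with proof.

[⇐] Suppose t³ ≡ 12 (mod 30). The only residue r in {0, …, 29} with r³ ≡ 12 (mod 30) is r = 18, so t ≡ 18 (mod 30).

[⇒] Suppose t ≡ 18 (mod 30). Write t = 30j + 18. Then (30j + 18)³ = 27000j³ + 48600j² + 29160j + 5832 = 30(900j³ + 1620j² + 972j + 194) + 12, so t³ ≡ 12 (mod 30).

The biconditional holds.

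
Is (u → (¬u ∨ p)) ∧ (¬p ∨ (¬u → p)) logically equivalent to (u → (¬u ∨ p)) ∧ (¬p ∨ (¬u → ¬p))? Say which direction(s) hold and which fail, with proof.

Not equivalent: only (⇐) holds.

(→) This fails. Under u = F, p = T, the left side is true but the right side is false.

(←) Assume the antecedent. If u is true, the antecedent forces (u = T, p = T), and the consequent holds there. If u is false, the consequent reduces to true regardless of the other variables. Either way the consequent holds.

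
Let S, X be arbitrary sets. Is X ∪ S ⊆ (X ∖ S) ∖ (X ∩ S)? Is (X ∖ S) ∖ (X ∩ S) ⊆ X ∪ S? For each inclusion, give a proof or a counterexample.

Only the reverse inclusion holds.

(⟹) This inclusion fails. Take S = {1}, X = ∅; then 1 ∈ X ∪ S but 1 ∉ (X ∖ S) ∖ (X ∩ S).

(⟸) Let x ∈ (X ∖ S) ∖ (X ∩ S). Then x ∈ X and x ∉ S, from which x ∈ X ∪ S.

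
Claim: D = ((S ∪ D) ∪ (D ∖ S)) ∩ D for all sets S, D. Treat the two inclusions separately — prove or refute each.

(⊇) Let x ∈ ((S ∪ D) ∪ (D ∖ S)) ∩ D. Then either x ∈ D and x ∉ S; or x ∈ S ∩ D. In each case x ∈ D, so ((S ∪ D) ∪ (D ∖ S)) ∩ D ⊆ D.

(⊆) Let x ∈ D. Then either x ∈ D and x ∉ S; or x ∈ S ∩ D. In each case x ∈ ((S ∪ D) ∪ (D ∖ S)) ∩ D, so D ⊆ ((S ∪ D) ∪ (D ∖ S)) ∩ D.

Both inclusions hold; the sets are equal.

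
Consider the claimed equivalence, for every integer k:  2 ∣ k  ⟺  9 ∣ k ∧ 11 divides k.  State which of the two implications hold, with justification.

(⟹) This fails: take k = 2. Certainly 2 ∣ 2, but 9 ∤ 2.

(⟸) This fails: take k = 99. Both 9 ∣ 99 and 11 ∣ 99, yet 99 is not a multiple of 2 (since 99 = 49·2 + 1), so 2 ∤ 99.

Neither direction holds.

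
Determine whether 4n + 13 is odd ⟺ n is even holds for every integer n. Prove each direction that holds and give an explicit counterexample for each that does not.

Only the reverse direction holds.

Converse. Suppose n is even. Since 4 is even, 4n is even for every n, so 4n + 13 has the same parity as 13, which is odd. Hence 4n + 13 is odd.

Forward direction. This fails: take n = 7. Then 4n + 13 = 41, which is odd, yet n = 7 is odd, not even.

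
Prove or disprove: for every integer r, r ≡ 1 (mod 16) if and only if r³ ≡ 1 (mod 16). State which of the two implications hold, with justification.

[⇒] Suppose r ≡ 1 (mod 16). Write r = 16j + 1. Then (16j + 1)³ = 4096j³ + 768j² + 48j + 1 = 16(256j³ + 48j² + 3j) + 1, so r³ ≡ 1 (mod 16).

[⇐] Conversely, suppose r³ ≡ 1 (mod 16). The only residue r in {0, …, 15} with r³ ≡ 1 (mod 16) is r = 1, so r ≡ 1 (mod 16).

Both directions hold; the statement is true.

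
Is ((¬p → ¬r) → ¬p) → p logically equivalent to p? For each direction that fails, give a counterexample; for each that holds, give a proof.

[⇒] Assume the antecedent. If p is true, p reduces to true regardless of the other variables. If p is false, the antecedent cannot hold. Either way p holds.

[⇐] Assume the antecedent. If p is true, ((¬p → ¬r) → ¬p) → p reduces to true regardless of the other variables. If p is false, the antecedent cannot hold. Either way ((¬p → ¬r) → ¬p) → p holds.

The biconditional holds.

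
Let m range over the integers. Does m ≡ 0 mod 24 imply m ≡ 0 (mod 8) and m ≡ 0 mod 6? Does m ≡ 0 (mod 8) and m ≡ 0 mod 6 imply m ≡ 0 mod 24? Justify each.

(→) Suppose m ≡ 0 (mod 24); write m = 24j + 0. Since 8 ∣ 24, reducing mod 8 gives m ≡ 0 (mod 8); since 6 ∣ 24, reducing mod 6 gives m ≡ 0 (mod 6).

(←) Conversely, if m ≡ 0 (mod 8) and m ≡ 0 (mod 6), then by the Chinese remainder theorem m ≡ 0 (mod 24). This is exactly m ≡ 0 (mod 24).

Equivalent; both directions hold.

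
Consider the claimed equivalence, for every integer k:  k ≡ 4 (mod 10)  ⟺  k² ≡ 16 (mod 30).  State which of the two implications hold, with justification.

(⟹) This fails: take k = 24. Then 24 ≡ 4 (mod 10), but 24² = 576 ≡ 6 (mod 30), not 16.

(⟸) This fails: take k = 16. Then 16² = 256 ≡ 16 (mod 30), yet 16 ≡ 6 (mod 10), not 4.

Both directions fail.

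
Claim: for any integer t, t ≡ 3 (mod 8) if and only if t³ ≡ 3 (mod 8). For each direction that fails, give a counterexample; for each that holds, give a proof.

Converse. Suppose t³ ≡ 3 (mod 8). The only residue r in {0, …, 7} with r³ ≡ 3 (mod 8) is r = 3, so t ≡ 3 (mod 8).

Forward direction. Suppose t ≡ 3 (mod 8). Write t = 8j + 3. Then (8j + 3)³ = 512j³ + 576j² + 216j + 27 = 8(64j³ + 72j² + 27j + 3) + 3, so t³ ≡ 3 (mod 8).

Equivalent; both directions hold.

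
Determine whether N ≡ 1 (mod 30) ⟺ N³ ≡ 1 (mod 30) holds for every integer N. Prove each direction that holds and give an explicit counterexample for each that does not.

Both implications hold.

(⟹) Suppose N ≡ 1 (mod 30). Write N = 30j + 1. Then (30j + 1)³ = 27000j³ + 2700j² + 90j + 1 = 30(900j³ + 90j² + 3j) + 1, so N³ ≡ 1 (mod 30).

(⟸) Conversely, suppose N³ ≡ 1 (mod 30). The only residue r in {0, …, 29} with r³ ≡ 1 (mod 30) is r = 1, so N ≡ 1 (mod 30).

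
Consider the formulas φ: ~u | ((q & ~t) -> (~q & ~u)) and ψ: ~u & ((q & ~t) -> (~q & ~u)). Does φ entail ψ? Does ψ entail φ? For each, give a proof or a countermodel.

(⇒) This fails. Under t = F, q = T, u = F, the left side is true but the right side is false.

(⇐) Assume the antecedent. If t is true, ~u | ((q & ~t) -> (~q & ~u)) reduces to true regardless of the other variables. If t is false, the antecedent forces (t = F, q = F, u = F), and ~u | ((q & ~t) -> (~q & ~u)) holds there. Either way ~u | ((q & ~t) -> (~q & ~u)) holds.

Only the reverse direction holds.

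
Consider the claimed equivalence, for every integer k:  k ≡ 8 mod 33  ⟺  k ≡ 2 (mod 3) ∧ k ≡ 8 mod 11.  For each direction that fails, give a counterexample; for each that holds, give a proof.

Equivalent; both directions hold.

[⇒] Suppose k ≡ 8 (mod 33); write k = 33j + 8. Since 3 ∣ 33, reducing mod 3 gives k ≡ 8 ≡ 2 (mod 3); since 11 ∣ 33, reducing mod 11 gives k ≡ 8 (mod 11).

[⇐] Conversely, if k ≡ 2 (mod 3) and k ≡ 8 (mod 11), then by the Chinese remainder theorem k ≡ 8 (mod 33). This is exactly k ≡ 8 (mod 33).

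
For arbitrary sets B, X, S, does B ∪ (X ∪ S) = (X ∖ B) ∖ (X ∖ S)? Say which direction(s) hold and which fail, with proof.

(⟹) This inclusion fails. Take B = {1}, X = ∅, S = ∅; then 1 ∈ B ∪ (X ∪ S) but 1 ∉ (X ∖ B) ∖ (X ∖ S).

(⟸) Let x ∈ (X ∖ B) ∖ (X ∖ S). Then x ∈ X ∩ S and x ∉ B, from which x ∈ B ∪ (X ∪ S).

(⊆) fails; (⊇) holds.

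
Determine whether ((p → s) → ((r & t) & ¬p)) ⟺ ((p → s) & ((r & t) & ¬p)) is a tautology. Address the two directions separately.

The forward direction fails; the converse holds.

Forward direction. This fails. Under r = F, s = F, p = T, t = F, the left side is true but the right side is false.

Converse. Assume the antecedent. If r is true, the antecedent forces (r = T, s = F, p = F, t = T) or (r = T, s = T, p = F, t = T), and (p → s) → ((r & t) & ¬p) holds there. If r is false, the antecedent cannot hold. Either way (p → s) → ((r & t) & ¬p) holds.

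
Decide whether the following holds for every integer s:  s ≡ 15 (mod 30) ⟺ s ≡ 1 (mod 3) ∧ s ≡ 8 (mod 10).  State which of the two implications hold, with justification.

Both directions fail.

Forward direction. This fails: s = 15 gives 15 ≡ 15 (mod 30) but 15 ≡ 0 (mod 3), so the conjunction on the right does not hold.

Converse. This fails: s = 28 satisfies both congruences on the right (28 ≡ 1 mod 3 and 28 ≡ 8 mod 10) yet 28 ≡ 28 (mod 30), not 15.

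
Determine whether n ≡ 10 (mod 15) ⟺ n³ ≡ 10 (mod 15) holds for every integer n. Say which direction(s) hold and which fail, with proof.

(⟹) Suppose n ≡ 10 (mod 15). Write n = 15j + 10. Then (15j + 10)³ = 3375j³ + 6750j² + 4500j + 1000 = 15(225j³ + 450j² + 300j + 66) + 10, so n³ ≡ 10 (mod 15).

(⟸) Conversely, suppose n³ ≡ 10 (mod 15). The only residue r in {0, …, 14} with r³ ≡ 10 (mod 15) is r = 10, so n ≡ 10 (mod 15).

Both directions hold.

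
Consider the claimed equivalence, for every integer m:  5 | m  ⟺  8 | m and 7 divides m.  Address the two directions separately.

(⇒) This fails: take m = 5. Certainly 5 ∣ 5, but 8 ∤ 5.

(⇐) This fails: take m = 56. Both 8 ∣ 56 and 7 ∣ 56, yet 56 is not a multiple of 5 (since 56 = 11·5 + 1), so 5 ∤ 56.

Neither implication holds.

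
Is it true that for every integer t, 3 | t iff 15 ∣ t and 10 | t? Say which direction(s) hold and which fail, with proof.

[⇒] This fails: take t = 3. Certainly 3 ∣ 3, but 15 ∤ 3.

[⇐] Suppose 15 ∣ t and 10 ∣ t. Any common multiple of 15 and 10 is a multiple of their lcm; here lcm(15, 10) = 15·10/gcd(15, 10) = 150/5 = 30, so 30 ∣ t. Since 3 ∣ 30, it follows that 3 ∣ t.

Not equivalent: only (⇐) holds.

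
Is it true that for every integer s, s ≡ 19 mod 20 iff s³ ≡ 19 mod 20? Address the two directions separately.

Both implications hold.

(⇐) Suppose s³ ≡ 19 (mod 20). The only residue r in {0, …, 19} with r³ ≡ 19 (mod 20) is r = 19, so s ≡ 19 (mod 20).

(⇒) Suppose s ≡ 19 mod 20. Write s = 20j + 19. Then (20j + 19)³ = 8000j³ + 22800j² + 21660j + 6859 = 20(400j³ + 1140j² + 1083j + 342) + 19, so s³ ≡ 19 (mod 20).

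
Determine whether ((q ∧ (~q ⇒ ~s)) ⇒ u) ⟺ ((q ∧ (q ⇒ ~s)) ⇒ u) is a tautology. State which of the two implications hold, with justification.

(⟹) Assume the antecedent. If q is true, the antecedent forces (s = F, q = T, u = T) or (s = T, q = T, u = T), and (q ∧ (q ⇒ ~s)) ⇒ u holds there. If q is false, (q ∧ (q ⇒ ~s)) ⇒ u reduces to true regardless of the other variables. Either way (q ∧ (q ⇒ ~s)) ⇒ u holds.

(⟸) This fails. Under s = T, q = T, u = F, the left side is false but the right side is true.

Only the forward implication holds.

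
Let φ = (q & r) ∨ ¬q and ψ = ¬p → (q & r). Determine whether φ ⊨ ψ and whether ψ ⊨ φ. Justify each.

(→) This fails. Under q = F, r = F, p = F, the left side is true but the right side is false.

(←) This fails. Under q = T, r = F, p = T, the left side is false but the right side is true.

(⇒) fails and (⇐) fails.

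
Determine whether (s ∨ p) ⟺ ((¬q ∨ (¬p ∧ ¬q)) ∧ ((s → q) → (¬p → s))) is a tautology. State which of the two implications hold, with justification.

(⟹) This fails. Under s = T, q = T, p = F, the left side is true but the right side is false.

(⟸) Assume the antecedent. If s is true, s ∨ p reduces to true regardless of the other variables. If s is false, the antecedent forces (s = F, q = F, p = T), and s ∨ p holds there. Either way s ∨ p holds.

Only the reverse direction holds.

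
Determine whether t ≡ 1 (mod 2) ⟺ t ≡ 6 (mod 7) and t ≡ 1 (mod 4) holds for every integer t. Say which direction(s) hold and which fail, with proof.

(⇒) This fails: t = 1 gives 1 ≡ 1 (mod 2) but 1 ≡ 1 (mod 7), so the conjunction on the right does not hold.

(⇐) Conversely, if t ≡ 6 (mod 7) and t ≡ 1 (mod 4), then by the Chinese remainder theorem t ≡ 13 (mod 28). Since 13 ≡ 1 (mod 2) and 2 ∣ 28, we get t ≡ 1 (mod 2).

Only the converse holds.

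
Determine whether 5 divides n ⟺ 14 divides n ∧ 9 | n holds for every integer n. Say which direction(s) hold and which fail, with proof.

(⟹) This fails: take n = 5. Certainly 5 ∣ 5, but 14 ∤ 5.

(⟸) This fails: take n = 126. Both 14 ∣ 126 and 9 ∣ 126, yet 126 is not a multiple of 5 (since 126 = 25·5 + 1), so 5 ∤ 126.

Neither direction holds.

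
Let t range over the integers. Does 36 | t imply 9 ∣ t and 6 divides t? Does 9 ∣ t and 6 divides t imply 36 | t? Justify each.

Only the forward direction holds.

(←) This fails: take t = 18. Both 9 ∣ 18 and 6 ∣ 18, yet 18 is not a multiple of 36 (since 18 = 0·36 + 18), so 36 ∤ 18.

(→) If 36 ∣ t, write t = 36q. Since 36 = 4·9, t = 9·(4q), so 9 ∣ t; and since 36 = 6·6, t = 6·(6q), so 6 ∣ t.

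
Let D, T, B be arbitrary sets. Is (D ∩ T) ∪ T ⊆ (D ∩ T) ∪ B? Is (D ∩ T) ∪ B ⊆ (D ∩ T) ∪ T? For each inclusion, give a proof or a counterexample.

Forward inclusion. This inclusion fails. Take D = ∅, T = {1}, B = ∅; then 1 ∈ (D ∩ T) ∪ T but 1 ∉ (D ∩ T) ∪ B.

Reverse inclusion. This inclusion fails. Take D = ∅, T = ∅, B = {1}; then 1 ∈ (D ∩ T) ∪ B but 1 ∉ (D ∩ T) ∪ T.

Neither inclusion holds.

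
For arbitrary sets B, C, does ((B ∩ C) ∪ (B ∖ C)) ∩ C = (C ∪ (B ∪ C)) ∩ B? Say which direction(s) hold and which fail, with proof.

(⊇) This inclusion fails. Take B = {1}, C = ∅; then 1 ∈ (C ∪ (B ∪ C)) ∩ B but 1 ∉ ((B ∩ C) ∪ (B ∖ C)) ∩ C.

(⊆) Let x ∈ ((B ∩ C) ∪ (B ∖ C)) ∩ C. Then x ∈ B ∩ C, from which x ∈ (C ∪ (B ∪ C)) ∩ B.

The sets are not equal: only the forward inclusion holds.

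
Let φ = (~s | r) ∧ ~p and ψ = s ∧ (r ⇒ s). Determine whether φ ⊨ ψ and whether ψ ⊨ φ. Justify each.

(⇒) fails and (⇐) fails.

Forward direction. This fails. Under r = F, p = F, s = F, the left side is true but the right side is false.

Converse. This fails. Under r = F, p = F, s = T, the left side is false but the right side is true.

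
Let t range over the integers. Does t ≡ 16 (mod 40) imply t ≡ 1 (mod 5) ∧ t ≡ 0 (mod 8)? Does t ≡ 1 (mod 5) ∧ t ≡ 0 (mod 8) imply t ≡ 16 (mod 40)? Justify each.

Forward direction. Suppose t ≡ 16 (mod 40); write t = 40j + 16. Since 5 ∣ 40, reducing mod 5 gives t ≡ 16 ≡ 1 (mod 5); since 8 ∣ 40, reducing mod 8 gives t ≡ 16 ≡ 0 (mod 8).

Converse. If t ≡ 1 (mod 5) and t ≡ 0 (mod 8), then by the Chinese remainder theorem t ≡ 16 (mod 40). This is exactly t ≡ 16 (mod 40).

Both directions hold.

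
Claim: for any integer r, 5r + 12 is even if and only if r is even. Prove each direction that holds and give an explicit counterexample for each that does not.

(→) Suppose 5r + 12 is even. Since 5 is odd, 5r and r have the same parity, so 5r + 12 ≡ r + 12 (mod 2). As 12 is even, 5r + 12 is even exactly when r is even. Thus r is even.

(←) Conversely, suppose r is even; write r = 2j. Then 5r + 12 = 5·(2j) + 12 = 2·5j + 12, which is even.

Both directions hold.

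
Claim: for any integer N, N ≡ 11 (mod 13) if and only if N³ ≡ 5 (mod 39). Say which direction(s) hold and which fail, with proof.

Both directions fail.

Forward direction. This fails: take N = 24. Then 24 ≡ 11 (mod 13), but 24³ = 13824 ≡ 18 (mod 39), not 5.

Converse. This fails: take N = 8. Then 8³ = 512 ≡ 5 (mod 39), yet 8 ≡ 8 (mod 13), not 11.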